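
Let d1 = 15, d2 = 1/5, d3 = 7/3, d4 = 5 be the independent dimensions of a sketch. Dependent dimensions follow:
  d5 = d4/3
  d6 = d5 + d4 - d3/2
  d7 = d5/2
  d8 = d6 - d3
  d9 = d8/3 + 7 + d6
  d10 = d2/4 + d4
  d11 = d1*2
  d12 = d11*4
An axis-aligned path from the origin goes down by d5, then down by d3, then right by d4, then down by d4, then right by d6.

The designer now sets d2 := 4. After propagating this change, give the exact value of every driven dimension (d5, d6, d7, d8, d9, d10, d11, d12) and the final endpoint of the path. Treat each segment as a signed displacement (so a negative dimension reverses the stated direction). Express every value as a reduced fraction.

Apply edit: d2 := 4
  d5 = d4/3 = 5/3
  d6 = d5 + d4 - d3/2 = 11/2
  d7 = d5/2 = 5/6
  d8 = d6 - d3 = 19/6
  d9 = d8/3 + 7 + d6 = 122/9
  d10 = d2/4 + d4 = 6
  d11 = d1*2 = 30
  d12 = d11*4 = 120
Walk from origin (0, 0):
  seg 1: down by d5 = 5/3 → (0, -5/3)
  seg 2: down by d3 = 7/3 → (0, -4)
  seg 3: right by d4 = 5 → (5, -4)
  seg 4: down by d4 = 5 → (5, -9)
  seg 5: right by d6 = 11/2 → (21/2, -9)

d5 = 5/3
d6 = 11/2
d7 = 5/6
d8 = 19/6
d9 = 122/9
d10 = 6
d11 = 30
d12 = 120
endpoint = (21/2, -9)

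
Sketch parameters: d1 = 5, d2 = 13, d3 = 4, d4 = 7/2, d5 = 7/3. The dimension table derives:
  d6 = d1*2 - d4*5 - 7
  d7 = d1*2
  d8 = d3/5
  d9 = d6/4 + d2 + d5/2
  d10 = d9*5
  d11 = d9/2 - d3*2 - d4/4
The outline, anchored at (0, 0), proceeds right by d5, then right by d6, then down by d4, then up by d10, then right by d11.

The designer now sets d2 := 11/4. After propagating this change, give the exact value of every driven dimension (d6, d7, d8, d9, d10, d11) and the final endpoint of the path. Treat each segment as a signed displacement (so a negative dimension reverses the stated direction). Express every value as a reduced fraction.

Apply edit: d2 := 11/4
  d6 = d1*2 - d4*5 - 7 = -29/2
  d7 = d1*2 = 10
  d8 = d3/5 = 4/5
  d9 = d6/4 + d2 + d5/2 = 7/24
  d10 = d9*5 = 35/24
  d11 = d9/2 - d3*2 - d4/4 = -419/48
Walk from origin (0, 0):
  seg 1: right by d5 = 7/3 → (7/3, 0)
  seg 2: right by d6 = -29/2 → (-73/6, 0)
  seg 3: down by d4 = 7/2 → (-73/6, -7/2)
  seg 4: up by d10 = 35/24 → (-73/6, -49/24)
  seg 5: right by d11 = -419/48 → (-1003/48, -49/24)

d6 = -29/2
d7 = 10
d8 = 4/5
d9 = 7/24
d10 = 35/24
d11 = -419/48
endpoint = (-1003/48, -49/24)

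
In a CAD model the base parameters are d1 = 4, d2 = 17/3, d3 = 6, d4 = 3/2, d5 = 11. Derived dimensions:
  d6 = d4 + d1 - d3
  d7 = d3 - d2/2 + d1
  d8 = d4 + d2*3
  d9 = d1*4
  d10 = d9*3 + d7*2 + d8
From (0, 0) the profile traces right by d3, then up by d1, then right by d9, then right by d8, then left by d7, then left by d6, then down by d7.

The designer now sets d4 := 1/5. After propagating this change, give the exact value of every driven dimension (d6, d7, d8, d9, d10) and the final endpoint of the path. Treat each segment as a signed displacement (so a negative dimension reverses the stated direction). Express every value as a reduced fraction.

Apply edit: d4 := 1/5
  d6 = d4 + d1 - d3 = -9/5
  d7 = d3 - d2/2 + d1 = 43/6
  d8 = d4 + d2*3 = 86/5
  d9 = d1*4 = 16
  d10 = d9*3 + d7*2 + d8 = 1193/15
Walk from origin (0, 0):
  seg 1: right by d3 = 6 → (6, 0)
  seg 2: up by d1 = 4 → (6, 4)
  seg 3: right by d9 = 16 → (22, 4)
  seg 4: right by d8 = 86/5 → (196/5, 4)
  seg 5: left by d7 = 43/6 → (961/30, 4)
  seg 6: left by d6 = -9/5 → (203/6, 4)
  seg 7: down by d7 = 43/6 → (203/6, -19/6)

d6 = -9/5
d7 = 43/6
d8 = 86/5
d9 = 16
d10 = 1193/15
endpoint = (203/6, -19/6)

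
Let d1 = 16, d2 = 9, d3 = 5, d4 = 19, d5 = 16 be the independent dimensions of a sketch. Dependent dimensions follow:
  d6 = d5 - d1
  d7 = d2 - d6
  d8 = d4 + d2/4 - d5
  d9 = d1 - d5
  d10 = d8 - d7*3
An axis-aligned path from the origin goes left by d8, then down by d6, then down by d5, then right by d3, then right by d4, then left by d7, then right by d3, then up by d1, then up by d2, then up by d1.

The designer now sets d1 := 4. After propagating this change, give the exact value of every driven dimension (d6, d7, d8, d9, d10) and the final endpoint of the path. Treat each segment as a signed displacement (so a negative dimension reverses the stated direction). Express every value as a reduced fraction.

d6 = 12
d7 = -3
d8 = 21/4
d9 = -12
d10 = 57/4
endpoint = (107/4, -11)

Apply edit: d1 := 4
  d6 = d5 - d1 = 12
  d7 = d2 - d6 = -3
  d8 = d4 + d2/4 - d5 = 21/4
  d9 = d1 - d5 = -12
  d10 = d8 - d7*3 = 57/4
Walk from origin (0, 0):
  seg 1: left by d8 = 21/4 → (-21/4, 0)
  seg 2: down by d6 = 12 → (-21/4, -12)
  seg 3: down by d5 = 16 → (-21/4, -28)
  seg 4: right by d3 = 5 → (-1/4, -28)
  seg 5: right by d4 = 19 → (75/4, -28)
  seg 6: left by d7 = -3 → (87/4, -28)
  seg 7: right by d3 = 5 → (107/4, -28)
  seg 8: up by d1 = 4 → (107/4, -24)
  seg 9: up by d2 = 9 → (107/4, -15)
  seg 10: up by d1 = 4 → (107/4, -11)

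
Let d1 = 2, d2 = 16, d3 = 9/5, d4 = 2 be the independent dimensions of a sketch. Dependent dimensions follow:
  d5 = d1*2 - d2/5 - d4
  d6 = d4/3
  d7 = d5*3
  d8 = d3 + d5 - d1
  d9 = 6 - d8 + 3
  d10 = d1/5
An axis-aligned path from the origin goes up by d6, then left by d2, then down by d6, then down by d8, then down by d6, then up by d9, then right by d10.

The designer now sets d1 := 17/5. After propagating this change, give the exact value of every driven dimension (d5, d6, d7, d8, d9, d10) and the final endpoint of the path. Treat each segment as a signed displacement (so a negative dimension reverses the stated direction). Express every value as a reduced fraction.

Apply edit: d1 := 17/5
  d5 = d1*2 - d2/5 - d4 = 8/5
  d6 = d4/3 = 2/3
  d7 = d5*3 = 24/5
  d8 = d3 + d5 - d1 = 0
  d9 = 6 - d8 + 3 = 9
  d10 = d1/5 = 17/25
Walk from origin (0, 0):
  seg 1: up by d6 = 2/3 → (0, 2/3)
  seg 2: left by d2 = 16 → (-16, 2/3)
  seg 3: down by d6 = 2/3 → (-16, 0)
  seg 4: down by d8 = 0 → (-16, 0)
  seg 5: down by d6 = 2/3 → (-16, -2/3)
  seg 6: up by d9 = 9 → (-16, 25/3)
  seg 7: right by d10 = 17/25 → (-383/25, 25/3)

d5 = 8/5
d6 = 2/3
d7 = 24/5
d8 = 0
d9 = 9
d10 = 17/25
endpoint = (-383/25, 25/3)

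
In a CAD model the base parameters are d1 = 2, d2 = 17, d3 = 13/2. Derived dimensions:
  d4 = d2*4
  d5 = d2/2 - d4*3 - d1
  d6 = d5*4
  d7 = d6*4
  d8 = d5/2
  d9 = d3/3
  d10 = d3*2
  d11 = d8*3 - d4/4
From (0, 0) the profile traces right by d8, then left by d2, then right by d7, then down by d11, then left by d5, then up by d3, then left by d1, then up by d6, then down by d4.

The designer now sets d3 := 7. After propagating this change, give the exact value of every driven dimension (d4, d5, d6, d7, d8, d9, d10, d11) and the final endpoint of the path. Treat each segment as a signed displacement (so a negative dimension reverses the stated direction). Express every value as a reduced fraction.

d4 = 68
d5 = -395/2
d6 = -790
d7 = -3160
d8 = -395/4
d9 = 7/3
d10 = 14
d11 = -1253/4
endpoint = (-12321/4, -2151/4)

Apply edit: d3 := 7
  d4 = d2*4 = 68
  d5 = d2/2 - d4*3 - d1 = -395/2
  d6 = d5*4 = -790
  d7 = d6*4 = -3160
  d8 = d5/2 = -395/4
  d9 = d3/3 = 7/3
  d10 = d3*2 = 14
  d11 = d8*3 - d4/4 = -1253/4
Walk from origin (0, 0):
  seg 1: right by d8 = -395/4 → (-395/4, 0)
  seg 2: left by d2 = 17 → (-463/4, 0)
  seg 3: right by d7 = -3160 → (-13103/4, 0)
  seg 4: down by d11 = -1253/4 → (-13103/4, 1253/4)
  seg 5: left by d5 = -395/2 → (-12313/4, 1253/4)
  seg 6: up by d3 = 7 → (-12313/4, 1281/4)
  seg 7: left by d1 = 2 → (-12321/4, 1281/4)
  seg 8: up by d6 = -790 → (-12321/4, -1879/4)
  seg 9: down by d4 = 68 → (-12321/4, -2151/4)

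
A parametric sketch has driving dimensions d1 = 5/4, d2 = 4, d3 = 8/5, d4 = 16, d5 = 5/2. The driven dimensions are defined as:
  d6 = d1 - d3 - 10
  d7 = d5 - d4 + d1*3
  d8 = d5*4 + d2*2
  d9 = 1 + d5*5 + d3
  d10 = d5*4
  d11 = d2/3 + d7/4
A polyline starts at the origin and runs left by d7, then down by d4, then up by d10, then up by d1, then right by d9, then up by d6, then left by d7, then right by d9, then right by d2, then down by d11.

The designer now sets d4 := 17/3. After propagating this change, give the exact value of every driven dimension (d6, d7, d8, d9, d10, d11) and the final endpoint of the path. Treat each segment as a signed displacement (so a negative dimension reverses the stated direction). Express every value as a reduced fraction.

d6 = -207/20
d7 = 7/12
d8 = 18
d9 = 151/10
d10 = 10
d11 = 71/48
endpoint = (991/30, -1499/240)

Apply edit: d4 := 17/3
  d6 = d1 - d3 - 10 = -207/20
  d7 = d5 - d4 + d1*3 = 7/12
  d8 = d5*4 + d2*2 = 18
  d9 = 1 + d5*5 + d3 = 151/10
  d10 = d5*4 = 10
  d11 = d2/3 + d7/4 = 71/48
Walk from origin (0, 0):
  seg 1: left by d7 = 7/12 → (-7/12, 0)
  seg 2: down by d4 = 17/3 → (-7/12, -17/3)
  seg 3: up by d10 = 10 → (-7/12, 13/3)
  seg 4: up by d1 = 5/4 → (-7/12, 67/12)
  seg 5: right by d9 = 151/10 → (871/60, 67/12)
  seg 6: up by d6 = -207/20 → (871/60, -143/30)
  seg 7: left by d7 = 7/12 → (209/15, -143/30)
  seg 8: right by d9 = 151/10 → (871/30, -143/30)
  seg 9: right by d2 = 4 → (991/30, -143/30)
  seg 10: down by d11 = 71/48 → (991/30, -1499/240)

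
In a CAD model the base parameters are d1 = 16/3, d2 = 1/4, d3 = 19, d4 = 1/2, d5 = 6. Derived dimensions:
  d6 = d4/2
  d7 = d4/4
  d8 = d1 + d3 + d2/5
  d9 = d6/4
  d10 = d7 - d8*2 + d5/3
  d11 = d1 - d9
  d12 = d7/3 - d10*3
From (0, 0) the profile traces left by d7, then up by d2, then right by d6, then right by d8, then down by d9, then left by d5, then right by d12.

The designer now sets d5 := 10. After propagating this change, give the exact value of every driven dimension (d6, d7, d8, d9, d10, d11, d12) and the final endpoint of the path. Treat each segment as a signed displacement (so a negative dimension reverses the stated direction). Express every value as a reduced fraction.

d6 = 1/4
d7 = 1/8
d8 = 1463/60
d9 = 1/16
d10 = -5437/120
d11 = 253/48
d12 = 4079/30
endpoint = (6019/40, 3/16)

Apply edit: d5 := 10
  d6 = d4/2 = 1/4
  d7 = d4/4 = 1/8
  d8 = d1 + d3 + d2/5 = 1463/60
  d9 = d6/4 = 1/16
  d10 = d7 - d8*2 + d5/3 = -5437/120
  d11 = d1 - d9 = 253/48
  d12 = d7/3 - d10*3 = 4079/30
Walk from origin (0, 0):
  seg 1: left by d7 = 1/8 → (-1/8, 0)
  seg 2: up by d2 = 1/4 → (-1/8, 1/4)
  seg 3: right by d6 = 1/4 → (1/8, 1/4)
  seg 4: right by d8 = 1463/60 → (2941/120, 1/4)
  seg 5: down by d9 = 1/16 → (2941/120, 3/16)
  seg 6: left by d5 = 10 → (1741/120, 3/16)
  seg 7: right by d12 = 4079/30 → (6019/40, 3/16)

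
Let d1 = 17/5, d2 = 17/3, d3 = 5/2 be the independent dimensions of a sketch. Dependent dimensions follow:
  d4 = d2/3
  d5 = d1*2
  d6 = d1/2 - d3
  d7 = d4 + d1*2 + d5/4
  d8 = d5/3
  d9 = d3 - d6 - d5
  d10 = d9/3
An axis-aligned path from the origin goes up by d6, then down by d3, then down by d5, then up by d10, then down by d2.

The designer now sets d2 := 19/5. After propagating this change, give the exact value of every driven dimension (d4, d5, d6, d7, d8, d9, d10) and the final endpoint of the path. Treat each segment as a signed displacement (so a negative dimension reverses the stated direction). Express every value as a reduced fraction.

Apply edit: d2 := 19/5
  d4 = d2/3 = 19/15
  d5 = d1*2 = 34/5
  d6 = d1/2 - d3 = -4/5
  d7 = d4 + d1*2 + d5/4 = 293/30
  d8 = d5/3 = 34/15
  d9 = d3 - d6 - d5 = -7/2
  d10 = d9/3 = -7/6
Walk from origin (0, 0):
  seg 1: up by d6 = -4/5 → (0, -4/5)
  seg 2: down by d3 = 5/2 → (0, -33/10)
  seg 3: down by d5 = 34/5 → (0, -101/10)
  seg 4: up by d10 = -7/6 → (0, -169/15)
  seg 5: down by d2 = 19/5 → (0, -226/15)

d4 = 19/15
d5 = 34/5
d6 = -4/5
d7 = 293/30
d8 = 34/15
d9 = -7/2
d10 = -7/6
endpoint = (0, -226/15)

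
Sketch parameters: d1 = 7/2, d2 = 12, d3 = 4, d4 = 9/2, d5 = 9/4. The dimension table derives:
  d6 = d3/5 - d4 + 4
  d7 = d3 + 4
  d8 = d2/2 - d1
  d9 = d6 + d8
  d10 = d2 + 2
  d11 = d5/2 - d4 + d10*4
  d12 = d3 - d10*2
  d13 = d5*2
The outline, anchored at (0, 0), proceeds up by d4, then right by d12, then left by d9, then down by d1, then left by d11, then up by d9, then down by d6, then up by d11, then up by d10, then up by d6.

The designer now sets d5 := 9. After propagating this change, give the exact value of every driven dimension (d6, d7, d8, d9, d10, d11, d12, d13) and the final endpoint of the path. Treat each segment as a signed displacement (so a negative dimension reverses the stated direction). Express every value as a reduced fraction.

d6 = 3/10
d7 = 8
d8 = 5/2
d9 = 14/5
d10 = 14
d11 = 56
d12 = -24
d13 = 18
endpoint = (-414/5, 369/5)

Apply edit: d5 := 9
  d6 = d3/5 - d4 + 4 = 3/10
  d7 = d3 + 4 = 8
  d8 = d2/2 - d1 = 5/2
  d9 = d6 + d8 = 14/5
  d10 = d2 + 2 = 14
  d11 = d5/2 - d4 + d10*4 = 56
  d12 = d3 - d10*2 = -24
  d13 = d5*2 = 18
Walk from origin (0, 0):
  seg 1: up by d4 = 9/2 → (0, 9/2)
  seg 2: right by d12 = -24 → (-24, 9/2)
  seg 3: left by d9 = 14/5 → (-134/5, 9/2)
  seg 4: down by d1 = 7/2 → (-134/5, 1)
  seg 5: left by d11 = 56 → (-414/5, 1)
  seg 6: up by d9 = 14/5 → (-414/5, 19/5)
  seg 7: down by d6 = 3/10 → (-414/5, 7/2)
  seg 8: up by d11 = 56 → (-414/5, 119/2)
  seg 9: up by d10 = 14 → (-414/5, 147/2)
  seg 10: up by d6 = 3/10 → (-414/5, 369/5)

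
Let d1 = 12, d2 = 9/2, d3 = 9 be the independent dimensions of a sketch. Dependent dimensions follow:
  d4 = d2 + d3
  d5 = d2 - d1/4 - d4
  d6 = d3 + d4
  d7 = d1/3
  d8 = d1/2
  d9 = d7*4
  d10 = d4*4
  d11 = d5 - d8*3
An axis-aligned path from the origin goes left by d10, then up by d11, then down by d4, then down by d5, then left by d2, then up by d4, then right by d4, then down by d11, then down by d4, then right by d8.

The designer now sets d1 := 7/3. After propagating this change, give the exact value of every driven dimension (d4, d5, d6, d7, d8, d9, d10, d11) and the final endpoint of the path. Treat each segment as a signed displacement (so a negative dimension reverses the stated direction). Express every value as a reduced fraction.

d4 = 27/2
d5 = -115/12
d6 = 45/2
d7 = 7/9
d8 = 7/6
d9 = 28/9
d10 = 54
d11 = -157/12
endpoint = (-263/6, -47/12)

Apply edit: d1 := 7/3
  d4 = d2 + d3 = 27/2
  d5 = d2 - d1/4 - d4 = -115/12
  d6 = d3 + d4 = 45/2
  d7 = d1/3 = 7/9
  d8 = d1/2 = 7/6
  d9 = d7*4 = 28/9
  d10 = d4*4 = 54
  d11 = d5 - d8*3 = -157/12
Walk from origin (0, 0):
  seg 1: left by d10 = 54 → (-54, 0)
  seg 2: up by d11 = -157/12 → (-54, -157/12)
  seg 3: down by d4 = 27/2 → (-54, -319/12)
  seg 4: down by d5 = -115/12 → (-54, -17)
  seg 5: left by d2 = 9/2 → (-117/2, -17)
  seg 6: up by d4 = 27/2 → (-117/2, -7/2)
  seg 7: right by d4 = 27/2 → (-45, -7/2)
  seg 8: down by d11 = -157/12 → (-45, 115/12)
  seg 9: down by d4 = 27/2 → (-45, -47/12)
  seg 10: right by d8 = 7/6 → (-263/6, -47/12)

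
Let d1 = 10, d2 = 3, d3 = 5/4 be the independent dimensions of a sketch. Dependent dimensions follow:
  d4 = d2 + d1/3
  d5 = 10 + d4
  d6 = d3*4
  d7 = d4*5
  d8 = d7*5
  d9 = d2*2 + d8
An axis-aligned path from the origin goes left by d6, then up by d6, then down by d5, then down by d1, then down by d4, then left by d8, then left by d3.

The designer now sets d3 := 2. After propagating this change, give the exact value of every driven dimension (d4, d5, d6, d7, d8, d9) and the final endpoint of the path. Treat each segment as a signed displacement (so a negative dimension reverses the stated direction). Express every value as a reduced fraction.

Apply edit: d3 := 2
  d4 = d2 + d1/3 = 19/3
  d5 = 10 + d4 = 49/3
  d6 = d3*4 = 8
  d7 = d4*5 = 95/3
  d8 = d7*5 = 475/3
  d9 = d2*2 + d8 = 493/3
Walk from origin (0, 0):
  seg 1: left by d6 = 8 → (-8, 0)
  seg 2: up by d6 = 8 → (-8, 8)
  seg 3: down by d5 = 49/3 → (-8, -25/3)
  seg 4: down by d1 = 10 → (-8, -55/3)
  seg 5: down by d4 = 19/3 → (-8, -74/3)
  seg 6: left by d8 = 475/3 → (-499/3, -74/3)
  seg 7: left by d3 = 2 → (-505/3, -74/3)

d4 = 19/3
d5 = 49/3
d6 = 8
d7 = 95/3
d8 = 475/3
d9 = 493/3
endpoint = (-505/3, -74/3)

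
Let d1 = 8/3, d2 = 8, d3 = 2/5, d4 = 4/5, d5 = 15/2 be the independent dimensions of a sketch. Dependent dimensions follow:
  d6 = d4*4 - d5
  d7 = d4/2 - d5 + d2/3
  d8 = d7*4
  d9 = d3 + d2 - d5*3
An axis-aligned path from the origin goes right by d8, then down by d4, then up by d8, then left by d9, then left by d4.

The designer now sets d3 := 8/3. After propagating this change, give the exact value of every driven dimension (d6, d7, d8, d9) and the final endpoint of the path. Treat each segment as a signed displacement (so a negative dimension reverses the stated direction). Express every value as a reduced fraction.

Apply edit: d3 := 8/3
  d6 = d4*4 - d5 = -43/10
  d7 = d4/2 - d5 + d2/3 = -133/30
  d8 = d7*4 = -266/15
  d9 = d3 + d2 - d5*3 = -71/6
Walk from origin (0, 0):
  seg 1: right by d8 = -266/15 → (-266/15, 0)
  seg 2: down by d4 = 4/5 → (-266/15, -4/5)
  seg 3: up by d8 = -266/15 → (-266/15, -278/15)
  seg 4: left by d9 = -71/6 → (-59/10, -278/15)
  seg 5: left by d4 = 4/5 → (-67/10, -278/15)

d6 = -43/10
d7 = -133/30
d8 = -266/15
d9 = -71/6
endpoint = (-67/10, -278/15)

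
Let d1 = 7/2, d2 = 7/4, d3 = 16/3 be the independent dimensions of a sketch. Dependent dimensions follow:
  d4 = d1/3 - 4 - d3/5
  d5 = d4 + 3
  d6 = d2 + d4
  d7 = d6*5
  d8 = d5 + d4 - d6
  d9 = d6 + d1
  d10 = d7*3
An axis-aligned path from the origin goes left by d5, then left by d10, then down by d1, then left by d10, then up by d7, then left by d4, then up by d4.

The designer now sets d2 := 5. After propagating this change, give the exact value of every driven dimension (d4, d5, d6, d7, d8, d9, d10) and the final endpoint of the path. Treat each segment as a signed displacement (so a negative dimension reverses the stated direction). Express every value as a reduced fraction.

Apply edit: d2 := 5
  d4 = d1/3 - 4 - d3/5 = -39/10
  d5 = d4 + 3 = -9/10
  d6 = d2 + d4 = 11/10
  d7 = d6*5 = 11/2
  d8 = d5 + d4 - d6 = -59/10
  d9 = d6 + d1 = 23/5
  d10 = d7*3 = 33/2
Walk from origin (0, 0):
  seg 1: left by d5 = -9/10 → (9/10, 0)
  seg 2: left by d10 = 33/2 → (-78/5, 0)
  seg 3: down by d1 = 7/2 → (-78/5, -7/2)
  seg 4: left by d10 = 33/2 → (-321/10, -7/2)
  seg 5: up by d7 = 11/2 → (-321/10, 2)
  seg 6: left by d4 = -39/10 → (-141/5, 2)
  seg 7: up by d4 = -39/10 → (-141/5, -19/10)

d4 = -39/10
d5 = -9/10
d6 = 11/10
d7 = 11/2
d8 = -59/10
d9 = 23/5
d10 = 33/2
endpoint = (-141/5, -19/10)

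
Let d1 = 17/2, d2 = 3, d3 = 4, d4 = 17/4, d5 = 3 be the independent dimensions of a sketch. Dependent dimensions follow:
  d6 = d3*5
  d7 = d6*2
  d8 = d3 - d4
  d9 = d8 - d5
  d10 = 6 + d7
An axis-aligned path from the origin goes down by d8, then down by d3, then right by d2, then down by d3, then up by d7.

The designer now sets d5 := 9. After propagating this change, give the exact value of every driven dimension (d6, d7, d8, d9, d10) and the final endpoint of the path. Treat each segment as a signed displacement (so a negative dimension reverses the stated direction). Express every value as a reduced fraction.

Apply edit: d5 := 9
  d6 = d3*5 = 20
  d7 = d6*2 = 40
  d8 = d3 - d4 = -1/4
  d9 = d8 - d5 = -37/4
  d10 = 6 + d7 = 46
Walk from origin (0, 0):
  seg 1: down by d8 = -1/4 → (0, 1/4)
  seg 2: down by d3 = 4 → (0, -15/4)
  seg 3: right by d2 = 3 → (3, -15/4)
  seg 4: down by d3 = 4 → (3, -31/4)
  seg 5: up by d7 = 40 → (3, 129/4)

d6 = 20
d7 = 40
d8 = -1/4
d9 = -37/4
d10 = 46
endpoint = (3, 129/4)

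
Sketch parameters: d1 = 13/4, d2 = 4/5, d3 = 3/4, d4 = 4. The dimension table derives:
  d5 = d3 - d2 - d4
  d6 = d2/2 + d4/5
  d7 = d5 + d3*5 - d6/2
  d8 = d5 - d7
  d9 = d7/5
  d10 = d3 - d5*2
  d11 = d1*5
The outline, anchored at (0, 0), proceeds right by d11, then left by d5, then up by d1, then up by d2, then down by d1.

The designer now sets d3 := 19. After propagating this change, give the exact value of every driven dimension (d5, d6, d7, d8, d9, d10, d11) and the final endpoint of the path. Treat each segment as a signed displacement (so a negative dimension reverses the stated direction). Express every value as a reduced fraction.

Apply edit: d3 := 19
  d5 = d3 - d2 - d4 = 71/5
  d6 = d2/2 + d4/5 = 6/5
  d7 = d5 + d3*5 - d6/2 = 543/5
  d8 = d5 - d7 = -472/5
  d9 = d7/5 = 543/25
  d10 = d3 - d5*2 = -47/5
  d11 = d1*5 = 65/4
Walk from origin (0, 0):
  seg 1: right by d11 = 65/4 → (65/4, 0)
  seg 2: left by d5 = 71/5 → (41/20, 0)
  seg 3: up by d1 = 13/4 → (41/20, 13/4)
  seg 4: up by d2 = 4/5 → (41/20, 81/20)
  seg 5: down by d1 = 13/4 → (41/20, 4/5)

d5 = 71/5
d6 = 6/5
d7 = 543/5
d8 = -472/5
d9 = 543/25
d10 = -47/5
d11 = 65/4
endpoint = (41/20, 4/5)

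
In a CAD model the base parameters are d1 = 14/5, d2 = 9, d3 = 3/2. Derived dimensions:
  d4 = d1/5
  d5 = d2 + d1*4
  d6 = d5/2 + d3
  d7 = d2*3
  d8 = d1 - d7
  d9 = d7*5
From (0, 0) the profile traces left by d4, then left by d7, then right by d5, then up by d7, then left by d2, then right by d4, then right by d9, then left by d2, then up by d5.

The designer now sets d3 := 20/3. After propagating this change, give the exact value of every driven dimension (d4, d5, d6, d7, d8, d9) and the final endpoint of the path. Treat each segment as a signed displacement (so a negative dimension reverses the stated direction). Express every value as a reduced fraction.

Apply edit: d3 := 20/3
  d4 = d1/5 = 14/25
  d5 = d2 + d1*4 = 101/5
  d6 = d5/2 + d3 = 503/30
  d7 = d2*3 = 27
  d8 = d1 - d7 = -121/5
  d9 = d7*5 = 135
Walk from origin (0, 0):
  seg 1: left by d4 = 14/25 → (-14/25, 0)
  seg 2: left by d7 = 27 → (-689/25, 0)
  seg 3: right by d5 = 101/5 → (-184/25, 0)
  seg 4: up by d7 = 27 → (-184/25, 27)
  seg 5: left by d2 = 9 → (-409/25, 27)
  seg 6: right by d4 = 14/25 → (-79/5, 27)
  seg 7: right by d9 = 135 → (596/5, 27)
  seg 8: left by d2 = 9 → (551/5, 27)
  seg 9: up by d5 = 101/5 → (551/5, 236/5)

d4 = 14/25
d5 = 101/5
d6 = 503/30
d7 = 27
d8 = -121/5
d9 = 135
endpoint = (551/5, 236/5)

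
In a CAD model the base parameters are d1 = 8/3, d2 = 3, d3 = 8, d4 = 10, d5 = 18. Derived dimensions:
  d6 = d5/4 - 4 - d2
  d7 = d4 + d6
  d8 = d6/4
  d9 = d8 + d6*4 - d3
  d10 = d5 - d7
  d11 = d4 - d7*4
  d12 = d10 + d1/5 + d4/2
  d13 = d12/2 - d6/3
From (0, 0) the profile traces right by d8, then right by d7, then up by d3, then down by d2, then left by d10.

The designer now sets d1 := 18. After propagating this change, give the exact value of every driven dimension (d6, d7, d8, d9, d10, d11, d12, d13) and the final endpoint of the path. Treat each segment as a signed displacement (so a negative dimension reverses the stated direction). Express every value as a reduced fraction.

d6 = -5/2
d7 = 15/2
d8 = -5/8
d9 = -149/8
d10 = 21/2
d11 = -20
d12 = 191/10
d13 = 623/60
endpoint = (-29/8, 5)

Apply edit: d1 := 18
  d6 = d5/4 - 4 - d2 = -5/2
  d7 = d4 + d6 = 15/2
  d8 = d6/4 = -5/8
  d9 = d8 + d6*4 - d3 = -149/8
  d10 = d5 - d7 = 21/2
  d11 = d4 - d7*4 = -20
  d12 = d10 + d1/5 + d4/2 = 191/10
  d13 = d12/2 - d6/3 = 623/60
Walk from origin (0, 0):
  seg 1: right by d8 = -5/8 → (-5/8, 0)
  seg 2: right by d7 = 15/2 → (55/8, 0)
  seg 3: up by d3 = 8 → (55/8, 8)
  seg 4: down by d2 = 3 → (55/8, 5)
  seg 5: left by d10 = 21/2 → (-29/8, 5)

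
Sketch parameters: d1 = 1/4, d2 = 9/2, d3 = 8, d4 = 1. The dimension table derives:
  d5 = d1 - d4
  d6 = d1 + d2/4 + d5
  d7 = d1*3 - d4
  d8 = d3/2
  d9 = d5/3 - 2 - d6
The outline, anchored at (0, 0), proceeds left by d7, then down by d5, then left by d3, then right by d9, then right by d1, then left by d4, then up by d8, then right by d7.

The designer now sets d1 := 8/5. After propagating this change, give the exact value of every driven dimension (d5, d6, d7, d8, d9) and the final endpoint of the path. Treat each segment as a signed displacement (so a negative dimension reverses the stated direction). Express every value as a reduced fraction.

Apply edit: d1 := 8/5
  d5 = d1 - d4 = 3/5
  d6 = d1 + d2/4 + d5 = 133/40
  d7 = d1*3 - d4 = 19/5
  d8 = d3/2 = 4
  d9 = d5/3 - 2 - d6 = -41/8
Walk from origin (0, 0):
  seg 1: left by d7 = 19/5 → (-19/5, 0)
  seg 2: down by d5 = 3/5 → (-19/5, -3/5)
  seg 3: left by d3 = 8 → (-59/5, -3/5)
  seg 4: right by d9 = -41/8 → (-677/40, -3/5)
  seg 5: right by d1 = 8/5 → (-613/40, -3/5)
  seg 6: left by d4 = 1 → (-653/40, -3/5)
  seg 7: up by d8 = 4 → (-653/40, 17/5)
  seg 8: right by d7 = 19/5 → (-501/40, 17/5)

d5 = 3/5
d6 = 133/40
d7 = 19/5
d8 = 4
d9 = -41/8
endpoint = (-501/40, 17/5)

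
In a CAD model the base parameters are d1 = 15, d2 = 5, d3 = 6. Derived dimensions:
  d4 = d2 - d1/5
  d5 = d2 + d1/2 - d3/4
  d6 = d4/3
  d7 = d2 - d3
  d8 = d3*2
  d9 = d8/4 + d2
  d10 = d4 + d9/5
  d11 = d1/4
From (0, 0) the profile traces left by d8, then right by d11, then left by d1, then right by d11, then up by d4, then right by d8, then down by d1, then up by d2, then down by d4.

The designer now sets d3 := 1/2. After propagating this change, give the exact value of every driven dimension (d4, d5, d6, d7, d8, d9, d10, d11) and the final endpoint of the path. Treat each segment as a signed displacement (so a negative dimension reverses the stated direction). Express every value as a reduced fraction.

d4 = 2
d5 = 99/8
d6 = 2/3
d7 = 9/2
d8 = 1
d9 = 21/4
d10 = 61/20
d11 = 15/4
endpoint = (-15/2, -10)

Apply edit: d3 := 1/2
  d4 = d2 - d1/5 = 2
  d5 = d2 + d1/2 - d3/4 = 99/8
  d6 = d4/3 = 2/3
  d7 = d2 - d3 = 9/2
  d8 = d3*2 = 1
  d9 = d8/4 + d2 = 21/4
  d10 = d4 + d9/5 = 61/20
  d11 = d1/4 = 15/4
Walk from origin (0, 0):
  seg 1: left by d8 = 1 → (-1, 0)
  seg 2: right by d11 = 15/4 → (11/4, 0)
  seg 3: left by d1 = 15 → (-49/4, 0)
  seg 4: right by d11 = 15/4 → (-17/2, 0)
  seg 5: up by d4 = 2 → (-17/2, 2)
  seg 6: right by d8 = 1 → (-15/2, 2)
  seg 7: down by d1 = 15 → (-15/2, -13)
  seg 8: up by d2 = 5 → (-15/2, -8)
  seg 9: down by d4 = 2 → (-15/2, -10)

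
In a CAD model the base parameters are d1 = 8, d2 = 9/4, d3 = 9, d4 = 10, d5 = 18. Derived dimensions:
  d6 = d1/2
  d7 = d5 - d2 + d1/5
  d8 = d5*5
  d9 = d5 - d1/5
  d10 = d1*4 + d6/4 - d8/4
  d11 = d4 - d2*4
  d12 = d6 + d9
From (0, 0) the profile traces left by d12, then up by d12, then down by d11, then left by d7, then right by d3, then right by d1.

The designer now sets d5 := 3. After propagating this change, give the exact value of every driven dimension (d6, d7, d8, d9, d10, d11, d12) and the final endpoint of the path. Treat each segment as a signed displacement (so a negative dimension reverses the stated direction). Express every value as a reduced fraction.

Apply edit: d5 := 3
  d6 = d1/2 = 4
  d7 = d5 - d2 + d1/5 = 47/20
  d8 = d5*5 = 15
  d9 = d5 - d1/5 = 7/5
  d10 = d1*4 + d6/4 - d8/4 = 117/4
  d11 = d4 - d2*4 = 1
  d12 = d6 + d9 = 27/5
Walk from origin (0, 0):
  seg 1: left by d12 = 27/5 → (-27/5, 0)
  seg 2: up by d12 = 27/5 → (-27/5, 27/5)
  seg 3: down by d11 = 1 → (-27/5, 22/5)
  seg 4: left by d7 = 47/20 → (-31/4, 22/5)
  seg 5: right by d3 = 9 → (5/4, 22/5)
  seg 6: right by d1 = 8 → (37/4, 22/5)

d6 = 4
d7 = 47/20
d8 = 15
d9 = 7/5
d10 = 117/4
d11 = 1
d12 = 27/5
endpoint = (37/4, 22/5)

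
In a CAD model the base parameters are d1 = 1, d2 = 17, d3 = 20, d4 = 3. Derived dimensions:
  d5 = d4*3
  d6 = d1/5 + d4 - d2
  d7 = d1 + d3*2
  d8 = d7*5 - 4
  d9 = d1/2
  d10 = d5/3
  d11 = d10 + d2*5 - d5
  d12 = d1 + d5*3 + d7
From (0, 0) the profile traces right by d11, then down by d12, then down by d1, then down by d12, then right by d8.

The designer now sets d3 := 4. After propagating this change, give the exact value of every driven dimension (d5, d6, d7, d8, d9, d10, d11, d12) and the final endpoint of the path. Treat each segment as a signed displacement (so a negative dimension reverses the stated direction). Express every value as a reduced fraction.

d5 = 9
d6 = -69/5
d7 = 9
d8 = 41
d9 = 1/2
d10 = 3
d11 = 79
d12 = 37
endpoint = (120, -75)

Apply edit: d3 := 4
  d5 = d4*3 = 9
  d6 = d1/5 + d4 - d2 = -69/5
  d7 = d1 + d3*2 = 9
  d8 = d7*5 - 4 = 41
  d9 = d1/2 = 1/2
  d10 = d5/3 = 3
  d11 = d10 + d2*5 - d5 = 79
  d12 = d1 + d5*3 + d7 = 37
Walk from origin (0, 0):
  seg 1: right by d11 = 79 → (79, 0)
  seg 2: down by d12 = 37 → (79, -37)
  seg 3: down by d1 = 1 → (79, -38)
  seg 4: down by d12 = 37 → (79, -75)
  seg 5: right by d8 = 41 → (120, -75)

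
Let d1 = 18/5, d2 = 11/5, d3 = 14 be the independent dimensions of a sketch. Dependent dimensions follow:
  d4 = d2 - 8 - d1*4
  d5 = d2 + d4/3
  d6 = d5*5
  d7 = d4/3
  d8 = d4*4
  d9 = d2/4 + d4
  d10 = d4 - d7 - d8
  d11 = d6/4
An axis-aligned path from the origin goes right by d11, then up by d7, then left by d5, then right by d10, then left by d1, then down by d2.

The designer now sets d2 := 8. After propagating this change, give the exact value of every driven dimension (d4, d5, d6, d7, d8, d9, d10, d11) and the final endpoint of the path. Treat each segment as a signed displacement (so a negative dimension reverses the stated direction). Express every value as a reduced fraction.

Apply edit: d2 := 8
  d4 = d2 - 8 - d1*4 = -72/5
  d5 = d2 + d4/3 = 16/5
  d6 = d5*5 = 16
  d7 = d4/3 = -24/5
  d8 = d4*4 = -288/5
  d9 = d2/4 + d4 = -62/5
  d10 = d4 - d7 - d8 = 48
  d11 = d6/4 = 4
Walk from origin (0, 0):
  seg 1: right by d11 = 4 → (4, 0)
  seg 2: up by d7 = -24/5 → (4, -24/5)
  seg 3: left by d5 = 16/5 → (4/5, -24/5)
  seg 4: right by d10 = 48 → (244/5, -24/5)
  seg 5: left by d1 = 18/5 → (226/5, -24/5)
  seg 6: down by d2 = 8 → (226/5, -64/5)

d4 = -72/5
d5 = 16/5
d6 = 16
d7 = -24/5
d8 = -288/5
d9 = -62/5
d10 = 48
d11 = 4
endpoint = (226/5, -64/5)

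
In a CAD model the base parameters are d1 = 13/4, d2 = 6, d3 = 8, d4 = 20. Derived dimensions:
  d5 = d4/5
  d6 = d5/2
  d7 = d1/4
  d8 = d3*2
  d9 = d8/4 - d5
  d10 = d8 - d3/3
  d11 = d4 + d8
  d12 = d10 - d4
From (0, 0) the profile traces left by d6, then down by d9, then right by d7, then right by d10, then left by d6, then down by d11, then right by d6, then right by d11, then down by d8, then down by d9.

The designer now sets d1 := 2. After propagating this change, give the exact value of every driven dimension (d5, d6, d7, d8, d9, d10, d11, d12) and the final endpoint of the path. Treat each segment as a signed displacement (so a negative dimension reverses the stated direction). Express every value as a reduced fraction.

d5 = 4
d6 = 2
d7 = 1/2
d8 = 16
d9 = 0
d10 = 40/3
d11 = 36
d12 = -20/3
endpoint = (287/6, -52)

Apply edit: d1 := 2
  d5 = d4/5 = 4
  d6 = d5/2 = 2
  d7 = d1/4 = 1/2
  d8 = d3*2 = 16
  d9 = d8/4 - d5 = 0
  d10 = d8 - d3/3 = 40/3
  d11 = d4 + d8 = 36
  d12 = d10 - d4 = -20/3
Walk from origin (0, 0):
  seg 1: left by d6 = 2 → (-2, 0)
  seg 2: down by d9 = 0 → (-2, 0)
  seg 3: right by d7 = 1/2 → (-3/2, 0)
  seg 4: right by d10 = 40/3 → (71/6, 0)
  seg 5: left by d6 = 2 → (59/6, 0)
  seg 6: down by d11 = 36 → (59/6, -36)
  seg 7: right by d6 = 2 → (71/6, -36)
  seg 8: right by d11 = 36 → (287/6, -36)
  seg 9: down by d8 = 16 → (287/6, -52)
  seg 10: down by d9 = 0 → (287/6, -52)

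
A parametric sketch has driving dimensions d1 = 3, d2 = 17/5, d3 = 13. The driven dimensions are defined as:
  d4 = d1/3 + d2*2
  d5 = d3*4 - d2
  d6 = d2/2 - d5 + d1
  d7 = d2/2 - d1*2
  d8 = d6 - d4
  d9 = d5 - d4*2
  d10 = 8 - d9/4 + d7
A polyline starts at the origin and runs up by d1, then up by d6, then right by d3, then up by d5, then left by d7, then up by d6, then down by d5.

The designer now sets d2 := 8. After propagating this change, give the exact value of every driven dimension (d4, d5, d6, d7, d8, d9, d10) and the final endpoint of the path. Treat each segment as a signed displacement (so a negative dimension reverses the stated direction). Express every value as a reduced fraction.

d4 = 17
d5 = 44
d6 = -37
d7 = -2
d8 = -54
d9 = 10
d10 = 7/2
endpoint = (15, -71)

Apply edit: d2 := 8
  d4 = d1/3 + d2*2 = 17
  d5 = d3*4 - d2 = 44
  d6 = d2/2 - d5 + d1 = -37
  d7 = d2/2 - d1*2 = -2
  d8 = d6 - d4 = -54
  d9 = d5 - d4*2 = 10
  d10 = 8 - d9/4 + d7 = 7/2
Walk from origin (0, 0):
  seg 1: up by d1 = 3 → (0, 3)
  seg 2: up by d6 = -37 → (0, -34)
  seg 3: right by d3 = 13 → (13, -34)
  seg 4: up by d5 = 44 → (13, 10)
  seg 5: left by d7 = -2 → (15, 10)
  seg 6: up by d6 = -37 → (15, -27)
  seg 7: down by d5 = 44 → (15, -71)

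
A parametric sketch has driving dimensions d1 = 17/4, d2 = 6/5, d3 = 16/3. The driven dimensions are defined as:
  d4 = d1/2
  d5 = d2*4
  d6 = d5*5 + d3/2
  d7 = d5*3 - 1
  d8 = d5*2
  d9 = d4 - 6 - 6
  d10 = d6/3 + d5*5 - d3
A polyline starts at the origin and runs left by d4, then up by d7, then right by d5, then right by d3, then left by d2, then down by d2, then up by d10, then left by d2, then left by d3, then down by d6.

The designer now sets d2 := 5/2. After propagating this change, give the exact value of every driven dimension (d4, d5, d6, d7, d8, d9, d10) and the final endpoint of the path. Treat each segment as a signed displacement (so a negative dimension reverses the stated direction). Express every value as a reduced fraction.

Apply edit: d2 := 5/2
  d4 = d1/2 = 17/8
  d5 = d2*4 = 10
  d6 = d5*5 + d3/2 = 158/3
  d7 = d5*3 - 1 = 29
  d8 = d5*2 = 20
  d9 = d4 - 6 - 6 = -79/8
  d10 = d6/3 + d5*5 - d3 = 560/9
Walk from origin (0, 0):
  seg 1: left by d4 = 17/8 → (-17/8, 0)
  seg 2: up by d7 = 29 → (-17/8, 29)
  seg 3: right by d5 = 10 → (63/8, 29)
  seg 4: right by d3 = 16/3 → (317/24, 29)
  seg 5: left by d2 = 5/2 → (257/24, 29)
  seg 6: down by d2 = 5/2 → (257/24, 53/2)
  seg 7: up by d10 = 560/9 → (257/24, 1597/18)
  seg 8: left by d2 = 5/2 → (197/24, 1597/18)
  seg 9: left by d3 = 16/3 → (23/8, 1597/18)
  seg 10: down by d6 = 158/3 → (23/8, 649/18)

d4 = 17/8
d5 = 10
d6 = 158/3
d7 = 29
d8 = 20
d9 = -79/8
d10 = 560/9
endpoint = (23/8, 649/18)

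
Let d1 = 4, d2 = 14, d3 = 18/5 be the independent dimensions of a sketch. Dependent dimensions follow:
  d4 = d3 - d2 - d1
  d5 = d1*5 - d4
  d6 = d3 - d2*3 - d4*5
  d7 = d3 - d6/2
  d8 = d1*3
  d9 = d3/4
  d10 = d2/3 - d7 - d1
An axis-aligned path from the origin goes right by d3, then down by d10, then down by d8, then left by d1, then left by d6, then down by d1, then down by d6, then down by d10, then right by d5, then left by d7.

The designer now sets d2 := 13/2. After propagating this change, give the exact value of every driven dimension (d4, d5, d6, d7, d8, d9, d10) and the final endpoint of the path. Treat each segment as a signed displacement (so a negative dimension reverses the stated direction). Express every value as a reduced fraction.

d4 = -69/10
d5 = 269/10
d6 = 93/5
d7 = -57/10
d8 = 12
d9 = 9/10
d10 = 58/15
endpoint = (68/5, -127/3)

Apply edit: d2 := 13/2
  d4 = d3 - d2 - d1 = -69/10
  d5 = d1*5 - d4 = 269/10
  d6 = d3 - d2*3 - d4*5 = 93/5
  d7 = d3 - d6/2 = -57/10
  d8 = d1*3 = 12
  d9 = d3/4 = 9/10
  d10 = d2/3 - d7 - d1 = 58/15
Walk from origin (0, 0):
  seg 1: right by d3 = 18/5 → (18/5, 0)
  seg 2: down by d10 = 58/15 → (18/5, -58/15)
  seg 3: down by d8 = 12 → (18/5, -238/15)
  seg 4: left by d1 = 4 → (-2/5, -238/15)
  seg 5: left by d6 = 93/5 → (-19, -238/15)
  seg 6: down by d1 = 4 → (-19, -298/15)
  seg 7: down by d6 = 93/5 → (-19, -577/15)
  seg 8: down by d10 = 58/15 → (-19, -127/3)
  seg 9: right by d5 = 269/10 → (79/10, -127/3)
  seg 10: left by d7 = -57/10 → (68/5, -127/3)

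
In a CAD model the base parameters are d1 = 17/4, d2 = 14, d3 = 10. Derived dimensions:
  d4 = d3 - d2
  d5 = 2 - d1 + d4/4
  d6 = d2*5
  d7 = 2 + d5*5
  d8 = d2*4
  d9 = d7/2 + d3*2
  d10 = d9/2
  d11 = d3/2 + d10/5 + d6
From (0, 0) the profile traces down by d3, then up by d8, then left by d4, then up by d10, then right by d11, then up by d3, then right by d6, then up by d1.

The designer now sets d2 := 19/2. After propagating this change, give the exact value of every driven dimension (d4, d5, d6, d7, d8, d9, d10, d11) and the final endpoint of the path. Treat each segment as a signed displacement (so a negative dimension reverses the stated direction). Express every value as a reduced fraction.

d4 = 1/2
d5 = -17/8
d6 = 95/2
d7 = -69/8
d8 = 38
d9 = 251/16
d10 = 251/32
d11 = 8651/160
endpoint = (16171/160, 1603/32)

Apply edit: d2 := 19/2
  d4 = d3 - d2 = 1/2
  d5 = 2 - d1 + d4/4 = -17/8
  d6 = d2*5 = 95/2
  d7 = 2 + d5*5 = -69/8
  d8 = d2*4 = 38
  d9 = d7/2 + d3*2 = 251/16
  d10 = d9/2 = 251/32
  d11 = d3/2 + d10/5 + d6 = 8651/160
Walk from origin (0, 0):
  seg 1: down by d3 = 10 → (0, -10)
  seg 2: up by d8 = 38 → (0, 28)
  seg 3: left by d4 = 1/2 → (-1/2, 28)
  seg 4: up by d10 = 251/32 → (-1/2, 1147/32)
  seg 5: right by d11 = 8651/160 → (8571/160, 1147/32)
  seg 6: up by d3 = 10 → (8571/160, 1467/32)
  seg 7: right by d6 = 95/2 → (16171/160, 1467/32)
  seg 8: up by d1 = 17/4 → (16171/160, 1603/32)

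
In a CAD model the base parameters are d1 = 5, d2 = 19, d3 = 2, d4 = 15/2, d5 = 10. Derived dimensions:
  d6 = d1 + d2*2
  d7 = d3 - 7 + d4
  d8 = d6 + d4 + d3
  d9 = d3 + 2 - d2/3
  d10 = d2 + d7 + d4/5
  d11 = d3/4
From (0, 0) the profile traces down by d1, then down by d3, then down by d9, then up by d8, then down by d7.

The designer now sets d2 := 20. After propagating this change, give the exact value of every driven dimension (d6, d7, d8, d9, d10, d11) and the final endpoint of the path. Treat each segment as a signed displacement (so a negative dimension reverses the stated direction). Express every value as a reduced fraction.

d6 = 45
d7 = 5/2
d8 = 109/2
d9 = -8/3
d10 = 24
d11 = 1/2
endpoint = (0, 143/3)

Apply edit: d2 := 20
  d6 = d1 + d2*2 = 45
  d7 = d3 - 7 + d4 = 5/2
  d8 = d6 + d4 + d3 = 109/2
  d9 = d3 + 2 - d2/3 = -8/3
  d10 = d2 + d7 + d4/5 = 24
  d11 = d3/4 = 1/2
Walk from origin (0, 0):
  seg 1: down by d1 = 5 → (0, -5)
  seg 2: down by d3 = 2 → (0, -7)
  seg 3: down by d9 = -8/3 → (0, -13/3)
  seg 4: up by d8 = 109/2 → (0, 301/6)
  seg 5: down by d7 = 5/2 → (0, 143/3)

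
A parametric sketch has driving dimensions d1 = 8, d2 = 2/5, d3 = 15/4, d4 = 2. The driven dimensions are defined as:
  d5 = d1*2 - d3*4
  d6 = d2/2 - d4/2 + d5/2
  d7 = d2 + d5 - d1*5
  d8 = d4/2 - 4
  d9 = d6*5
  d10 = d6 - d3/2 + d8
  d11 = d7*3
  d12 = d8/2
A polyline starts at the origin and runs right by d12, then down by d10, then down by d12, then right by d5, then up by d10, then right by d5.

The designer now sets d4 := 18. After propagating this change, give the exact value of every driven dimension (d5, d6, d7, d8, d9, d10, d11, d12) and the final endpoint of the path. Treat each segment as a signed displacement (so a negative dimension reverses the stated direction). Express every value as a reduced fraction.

d5 = 1
d6 = -83/10
d7 = -193/5
d8 = 5
d9 = -83/2
d10 = -207/40
d11 = -579/5
d12 = 5/2
endpoint = (9/2, -5/2)

Apply edit: d4 := 18
  d5 = d1*2 - d3*4 = 1
  d6 = d2/2 - d4/2 + d5/2 = -83/10
  d7 = d2 + d5 - d1*5 = -193/5
  d8 = d4/2 - 4 = 5
  d9 = d6*5 = -83/2
  d10 = d6 - d3/2 + d8 = -207/40
  d11 = d7*3 = -579/5
  d12 = d8/2 = 5/2
Walk from origin (0, 0):
  seg 1: right by d12 = 5/2 → (5/2, 0)
  seg 2: down by d10 = -207/40 → (5/2, 207/40)
  seg 3: down by d12 = 5/2 → (5/2, 107/40)
  seg 4: right by d5 = 1 → (7/2, 107/40)
  seg 5: up by d10 = -207/40 → (7/2, -5/2)
  seg 6: right by d5 = 1 → (9/2, -5/2)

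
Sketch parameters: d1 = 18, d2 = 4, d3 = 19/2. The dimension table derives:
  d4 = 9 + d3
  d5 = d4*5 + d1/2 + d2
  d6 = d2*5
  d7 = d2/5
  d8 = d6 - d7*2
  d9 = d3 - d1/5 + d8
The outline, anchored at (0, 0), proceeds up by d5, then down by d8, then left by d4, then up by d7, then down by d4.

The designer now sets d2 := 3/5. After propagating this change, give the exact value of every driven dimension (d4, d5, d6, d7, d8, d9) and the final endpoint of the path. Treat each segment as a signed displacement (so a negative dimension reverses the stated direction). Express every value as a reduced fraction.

Apply edit: d2 := 3/5
  d4 = 9 + d3 = 37/2
  d5 = d4*5 + d1/2 + d2 = 1021/10
  d6 = d2*5 = 3
  d7 = d2/5 = 3/25
  d8 = d6 - d7*2 = 69/25
  d9 = d3 - d1/5 + d8 = 433/50
Walk from origin (0, 0):
  seg 1: up by d5 = 1021/10 → (0, 1021/10)
  seg 2: down by d8 = 69/25 → (0, 4967/50)
  seg 3: left by d4 = 37/2 → (-37/2, 4967/50)
  seg 4: up by d7 = 3/25 → (-37/2, 4973/50)
  seg 5: down by d4 = 37/2 → (-37/2, 2024/25)

d4 = 37/2
d5 = 1021/10
d6 = 3
d7 = 3/25
d8 = 69/25
d9 = 433/50
endpoint = (-37/2, 2024/25)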